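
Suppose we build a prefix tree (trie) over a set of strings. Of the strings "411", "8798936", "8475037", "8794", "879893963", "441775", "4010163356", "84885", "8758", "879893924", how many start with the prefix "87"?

Traverse to the node for "87", then collect every word in that subtree.
Matches: "8758", "8794", "8798936", "879893924", "879893963"
Count: 5

5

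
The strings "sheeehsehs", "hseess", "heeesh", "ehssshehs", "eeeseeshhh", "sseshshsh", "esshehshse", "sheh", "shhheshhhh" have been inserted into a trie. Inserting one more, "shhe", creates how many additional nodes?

Walking "shhe" from the root, the first 3 characters ("shh") follow existing edges; "e" is the first miss.
New nodes needed: |"shhe"| − 3 = 4 − 3 = 1.

1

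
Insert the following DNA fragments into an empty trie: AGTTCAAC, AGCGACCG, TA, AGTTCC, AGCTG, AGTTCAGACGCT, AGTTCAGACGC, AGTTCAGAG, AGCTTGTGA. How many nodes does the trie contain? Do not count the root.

31

Trace insertions, counting only characters that open a new branch:
  "AGTTCAAC" → 8 new (A, G, T, T, C, A, A, C)
  "AGCGACCG" → prefix "AG" already present; 6 new (C, G, A, C, C, G)
  "TA" → 2 new (T, A)
  "AGTTCC" → prefix "AGTTC" already present; 1 new (C)
  "AGCTG" → prefix "AGC" already present; 2 new (T, G)
  "AGTTCAGACGCT" → prefix "AGTTCA" already present; 6 new (G, A, C, G, C, T)
  "AGTTCAGACGC" → prefix "AGTTCAGACGC" already present; 0 new (none)
  "AGTTCAGAG" → prefix "AGTTCAGA" already present; 1 new (G)
  "AGCTTGTGA" → prefix "AGCT" already present; 5 new (T, G, T, G, A)
Total nodes = 8 + 6 + 2 + 1 + 2 + 6 + 0 + 1 + 5 = 31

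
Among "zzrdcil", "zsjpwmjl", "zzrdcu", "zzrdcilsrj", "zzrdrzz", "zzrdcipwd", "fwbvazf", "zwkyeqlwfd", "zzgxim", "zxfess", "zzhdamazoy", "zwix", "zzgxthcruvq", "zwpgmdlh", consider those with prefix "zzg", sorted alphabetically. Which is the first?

zzgxim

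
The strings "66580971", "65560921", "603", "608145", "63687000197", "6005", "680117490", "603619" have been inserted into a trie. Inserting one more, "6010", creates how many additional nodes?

Walking "6010" from the root, the first 2 characters ("60") follow existing edges; "1" is the first miss.
So 4 − 2 = 2 new nodes.

2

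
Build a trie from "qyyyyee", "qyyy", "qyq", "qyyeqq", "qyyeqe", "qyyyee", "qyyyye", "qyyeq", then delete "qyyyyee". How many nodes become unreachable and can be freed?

Walk "qyyyyee" from the leaf back toward the root, removing each node that no remaining word uses.
The suffix "e" (1 node) is used only by "qyyyyee"; "qyyyye" is itself a stored word, so pruning stops there.
Nodes removed: 1

1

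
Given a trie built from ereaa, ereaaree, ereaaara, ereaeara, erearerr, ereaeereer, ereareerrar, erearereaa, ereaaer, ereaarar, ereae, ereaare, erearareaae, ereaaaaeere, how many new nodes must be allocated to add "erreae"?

4

"er" is already a path in the trie; the remaining "reae" must be added.
New nodes needed: |"erreae"| − 2 = 6 − 2 = 4.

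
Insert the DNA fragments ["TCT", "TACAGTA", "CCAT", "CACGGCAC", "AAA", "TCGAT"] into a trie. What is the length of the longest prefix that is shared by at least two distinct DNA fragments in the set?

2

Look for the deepest trie node that still has at least two words in its subtree.
e.g. "TCGAT" and "TCT" share the prefix "TC" of length 2; no pair shares a longer one.
Longest shared-prefix length: 2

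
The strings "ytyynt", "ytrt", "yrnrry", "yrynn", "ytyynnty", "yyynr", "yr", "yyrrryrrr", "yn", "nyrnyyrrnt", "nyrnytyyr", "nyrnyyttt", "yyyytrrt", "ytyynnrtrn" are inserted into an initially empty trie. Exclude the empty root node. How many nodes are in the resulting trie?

57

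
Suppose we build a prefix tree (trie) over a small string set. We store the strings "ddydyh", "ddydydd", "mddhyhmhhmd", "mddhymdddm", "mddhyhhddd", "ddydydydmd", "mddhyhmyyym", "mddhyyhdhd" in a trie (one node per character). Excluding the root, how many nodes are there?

Insert word by word; a character creates a node only if that edge doesn't already exist:
  "ddydyh" → 6 new (d, d, y, d, y, h)
  "ddydydd" → prefix "ddydy" already present; 2 new (d, d)
  "mddhyhmhhmd" → 11 new (m, d, d, h, y, h, m, h, h, m, d)
  "mddhymdddm" → prefix "mddhy" already present; 5 new (m, d, d, d, m)
  "mddhyhhddd" → prefix "mddhyh" already present; 4 new (h, d, d, d)
  "ddydydydmd" → prefix "ddydyd" already present; 4 new (y, d, m, d)
  "mddhyhmyyym" → prefix "mddhyhm" already present; 4 new (y, y, y, m)
  "mddhyyhdhd" → prefix "mddhy" already present; 5 new (y, h, d, h, d)
Total nodes = 6 + 2 + 11 + 5 + 4 + 4 + 4 + 5 = 41

41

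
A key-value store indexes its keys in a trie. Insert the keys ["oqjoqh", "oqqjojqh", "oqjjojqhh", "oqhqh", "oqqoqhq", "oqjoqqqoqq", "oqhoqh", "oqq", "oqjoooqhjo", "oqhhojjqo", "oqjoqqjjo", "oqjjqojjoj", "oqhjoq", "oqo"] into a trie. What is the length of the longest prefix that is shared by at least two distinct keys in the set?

6

Equivalently: take the maximum, over all pairs, of their longest common prefix length.
e.g. "oqjoqqjjo" and "oqjoqqqoqq" share the prefix "oqjoqq" of length 6; no pair shares a longer one.
Longest shared-prefix length: 6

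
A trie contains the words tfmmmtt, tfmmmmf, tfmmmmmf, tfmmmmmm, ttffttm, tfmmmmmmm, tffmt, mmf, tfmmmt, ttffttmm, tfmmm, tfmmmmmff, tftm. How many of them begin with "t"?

Traverse to the node for "t", then collect every word in that subtree.
Matches: "tffmt", "tfmmm", "tfmmmmf", "tfmmmmmf", "tfmmmmmff", "tfmmmmmm", "tfmmmmmmm", "tfmmmt", "tfmmmtt", "tftm", "ttffttm", "ttffttmm"
Count: 12

12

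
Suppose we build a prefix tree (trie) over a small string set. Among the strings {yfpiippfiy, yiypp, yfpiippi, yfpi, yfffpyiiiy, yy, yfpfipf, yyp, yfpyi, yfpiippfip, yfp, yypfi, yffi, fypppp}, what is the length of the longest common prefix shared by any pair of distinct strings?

Equivalently: take the maximum, over all pairs, of their longest common prefix length.
e.g. "yfpiippfip" and "yfpiippfiy" share the prefix "yfpiippfi" of length 9; no pair shares a longer one.
Longest shared-prefix length: 9

9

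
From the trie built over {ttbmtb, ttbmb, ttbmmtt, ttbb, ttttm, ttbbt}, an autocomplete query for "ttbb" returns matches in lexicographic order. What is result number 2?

ttbbt

Words with prefix "ttbb", in lexicographic order: "ttbb", "ttbbt"
The 2nd is ttbbt.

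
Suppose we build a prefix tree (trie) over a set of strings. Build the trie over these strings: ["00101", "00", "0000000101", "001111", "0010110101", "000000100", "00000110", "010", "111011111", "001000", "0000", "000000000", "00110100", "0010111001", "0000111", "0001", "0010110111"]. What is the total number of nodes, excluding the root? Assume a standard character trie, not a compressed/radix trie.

56

Count nodes per top-level branch (shared prefixes stored once):
  '0'-branch (00, 0000, 000000000, 0000000101, 000000100, 00000110, 0000111, 0001, 001000, 00101, 0010110101, 0010110111, 0010111001, 00110100, 001111, 010): 47 nodes
  '1'-branch (111011111): 9 nodes
Sum: 56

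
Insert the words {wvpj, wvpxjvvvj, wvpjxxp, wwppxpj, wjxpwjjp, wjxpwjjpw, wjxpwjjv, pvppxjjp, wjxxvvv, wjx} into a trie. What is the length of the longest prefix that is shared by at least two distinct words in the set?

8

Equivalently: take the maximum, over all pairs, of their longest common prefix length.
"wjxpwjjp" and "wjxpwjjpw" agree on "wjxpwjjp" (8 characters) before diverging; nothing deeper is shared.
Longest shared-prefix length: 8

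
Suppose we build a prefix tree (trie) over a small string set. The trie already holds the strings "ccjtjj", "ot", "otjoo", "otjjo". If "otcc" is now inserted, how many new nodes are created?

2

Walking "otcc" from the root, the first 2 characters ("ot") follow existing edges; "c" is the first miss.
So 4 − 2 = 2 new nodes.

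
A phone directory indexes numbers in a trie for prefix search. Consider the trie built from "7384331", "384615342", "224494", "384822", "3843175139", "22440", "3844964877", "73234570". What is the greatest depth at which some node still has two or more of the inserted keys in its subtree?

4

The deepest shared node is where two words last agree before diverging.
"22440" and "224494" agree on "2244" (4 characters) before diverging; nothing deeper is shared.
Longest shared-prefix length: 4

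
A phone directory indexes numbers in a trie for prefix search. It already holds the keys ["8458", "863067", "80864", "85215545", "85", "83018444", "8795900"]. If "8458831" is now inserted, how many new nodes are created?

"8458" is already a path in the trie; the remaining "831" must be added.
Each of the 3 remaining characters creates one node.

3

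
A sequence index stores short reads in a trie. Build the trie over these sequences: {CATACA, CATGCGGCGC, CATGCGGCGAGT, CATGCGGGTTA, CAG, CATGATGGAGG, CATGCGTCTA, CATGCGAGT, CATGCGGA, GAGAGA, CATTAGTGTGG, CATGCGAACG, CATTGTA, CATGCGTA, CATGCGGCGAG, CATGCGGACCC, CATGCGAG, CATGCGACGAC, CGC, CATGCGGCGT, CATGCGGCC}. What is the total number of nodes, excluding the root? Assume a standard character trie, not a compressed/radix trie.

Insert word by word; a character creates a node only if that edge doesn't already exist:
  "CATACA" → 6 new (C, A, T, A, C, A)
  "CATGCGGCGC" → prefix "CAT" already present; 7 new (G, C, G, G, C, G, C)
  "CATGCGGCGAGT" → prefix "CATGCGGCG" already present; 3 new (A, G, T)
  "CATGCGGGTTA" → prefix "CATGCGG" already present; 4 new (G, T, T, A)
  "CAG" → prefix "CA" already present; 1 new (G)
  "CATGATGGAGG" → prefix "CATG" already present; 7 new (A, T, G, G, A, G, G)
  "CATGCGTCTA" → prefix "CATGCG" already present; 4 new (T, C, T, A)
  "CATGCGAGT" → prefix "CATGCG" already present; 3 new (A, G, T)
  "CATGCGGA" → prefix "CATGCGG" already present; 1 new (A)
  "GAGAGA" → 6 new (G, A, G, A, G, A)
  "CATTAGTGTGG" → prefix "CAT" already present; 8 new (T, A, G, T, G, T, G, G)
  "CATGCGAACG" → prefix "CATGCGA" already present; 3 new (A, C, G)
  "CATTGTA" → prefix "CATT" already present; 3 new (G, T, A)
  "CATGCGTA" → prefix "CATGCGT" already present; 1 new (A)
  "CATGCGGCGAG" → prefix "CATGCGGCGAG" already present; 0 new (none)
  "CATGCGGACCC" → prefix "CATGCGGA" already present; 3 new (C, C, C)
  "CATGCGAG" → prefix "CATGCGAG" already present; 0 new (none)
  "CATGCGACGAC" → prefix "CATGCGA" already present; 4 new (C, G, A, C)
  "CGC" → prefix "C" already present; 2 new (G, C)
  "CATGCGGCGT" → prefix "CATGCGGCG" already present; 1 new (T)
  "CATGCGGCC" → prefix "CATGCGGC" already present; 1 new (C)
Total nodes = 6 + 7 + 3 + 4 + 1 + 7 + 4 + 3 + 1 + 6 + 8 + 3 + 3 + 1 + 0 + 3 + 0 + 4 + 2 + 1 + 1 = 68

68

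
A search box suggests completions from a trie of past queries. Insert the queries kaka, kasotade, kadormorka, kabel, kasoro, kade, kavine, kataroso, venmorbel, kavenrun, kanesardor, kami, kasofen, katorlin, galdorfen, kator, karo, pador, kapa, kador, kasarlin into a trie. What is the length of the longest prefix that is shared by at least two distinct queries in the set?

5

Look for the deepest trie node that still has at least two words in its subtree.
"kador" and "kadormorka" agree on "kador" (5 characters) before diverging; nothing deeper is shared.
Longest shared-prefix length: 5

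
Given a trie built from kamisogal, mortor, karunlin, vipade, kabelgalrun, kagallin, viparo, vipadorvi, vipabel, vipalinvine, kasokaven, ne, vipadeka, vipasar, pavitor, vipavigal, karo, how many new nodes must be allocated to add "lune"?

Nothing in the trie begins with "l"; the whole of "lune" is new.
4 − 0 = 4 new nodes.

4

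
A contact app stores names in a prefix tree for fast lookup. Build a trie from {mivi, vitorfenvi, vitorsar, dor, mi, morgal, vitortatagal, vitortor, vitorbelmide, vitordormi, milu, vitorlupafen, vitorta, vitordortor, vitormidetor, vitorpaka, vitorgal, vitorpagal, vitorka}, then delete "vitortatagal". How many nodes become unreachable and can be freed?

After clearing the end-marker at "vitortatagal", prune upward until reaching a node still needed by another word.
The suffix "tagal" (5 nodes) is used only by "vitortatagal"; "vitorta" is itself a stored word, so pruning stops there.
Nodes removed: 5

5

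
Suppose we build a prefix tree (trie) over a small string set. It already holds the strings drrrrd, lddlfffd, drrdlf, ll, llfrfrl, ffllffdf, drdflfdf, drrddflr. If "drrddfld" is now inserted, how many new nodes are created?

1

Walking "drrddfld" from the root, the first 7 characters ("drrddfl") follow existing edges; "d" is the first miss.
Each of the 1 remaining characters creates one node.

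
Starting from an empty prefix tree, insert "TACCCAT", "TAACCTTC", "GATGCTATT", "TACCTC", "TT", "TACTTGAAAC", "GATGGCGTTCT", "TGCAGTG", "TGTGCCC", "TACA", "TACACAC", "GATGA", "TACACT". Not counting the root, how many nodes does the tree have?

Insert word by word; a character creates a node only if that edge doesn't already exist:
  "TACCCAT" → 7 new (T, A, C, C, C, A, T)
  "TAACCTTC" → prefix "TA" already present; 6 new (A, C, C, T, T, C)
  "GATGCTATT" → 9 new (G, A, T, G, C, T, A, T, T)
  "TACCTC" → prefix "TACC" already present; 2 new (T, C)
  "TT" → prefix "T" already present; 1 new (T)
  "TACTTGAAAC" → prefix "TAC" already present; 7 new (T, T, G, A, A, A, C)
  "GATGGCGTTCT" → prefix "GATG" already present; 7 new (G, C, G, T, T, C, T)
  "TGCAGTG" → prefix "T" already present; 6 new (G, C, A, G, T, G)
  "TGTGCCC" → prefix "TG" already present; 5 new (T, G, C, C, C)
  "TACA" → prefix "TAC" already present; 1 new (A)
  "TACACAC" → prefix "TACA" already present; 3 new (C, A, C)
  "GATGA" → prefix "GATG" already present; 1 new (A)
  "TACACT" → prefix "TACAC" already present; 1 new (T)
Total nodes = 7 + 6 + 9 + 2 + 1 + 7 + 7 + 6 + 5 + 1 + 3 + 1 + 1 = 56

56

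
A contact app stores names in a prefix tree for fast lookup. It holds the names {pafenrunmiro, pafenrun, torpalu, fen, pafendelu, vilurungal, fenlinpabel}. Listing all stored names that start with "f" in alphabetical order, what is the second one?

fenlinpabel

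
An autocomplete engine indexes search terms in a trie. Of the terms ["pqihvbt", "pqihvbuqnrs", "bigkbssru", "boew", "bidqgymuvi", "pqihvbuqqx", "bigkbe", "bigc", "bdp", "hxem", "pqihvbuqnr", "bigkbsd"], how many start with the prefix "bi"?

Walk to "bi"; the words in its subtree are exactly those with that prefix.
Matches: "bidqgymuvi", "bigc", "bigkbe", "bigkbsd", "bigkbssru"
Count: 5

5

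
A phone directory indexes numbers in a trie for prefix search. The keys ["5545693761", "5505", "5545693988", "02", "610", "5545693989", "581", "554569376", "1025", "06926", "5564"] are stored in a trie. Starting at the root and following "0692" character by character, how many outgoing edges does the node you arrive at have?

The children of the "0692" node are the distinct next characters among strings starting with "0692".
Distinct next characters after "0692": 6.
That node has 1 child edge.

1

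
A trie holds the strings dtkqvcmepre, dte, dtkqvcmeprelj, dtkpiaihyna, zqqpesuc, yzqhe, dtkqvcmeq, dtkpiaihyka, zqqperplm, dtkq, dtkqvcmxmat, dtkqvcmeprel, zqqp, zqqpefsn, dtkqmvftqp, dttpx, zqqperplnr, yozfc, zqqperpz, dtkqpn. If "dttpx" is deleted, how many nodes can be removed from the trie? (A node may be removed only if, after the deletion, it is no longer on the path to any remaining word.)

A node on "dttpx"'s path can go only if nothing else ends at it or branches off below it.
The suffix "tpx" (3 nodes) is used only by "dttpx"; the node for "dt" still has the child "k", so pruning stops there.
Nodes removed: 3

3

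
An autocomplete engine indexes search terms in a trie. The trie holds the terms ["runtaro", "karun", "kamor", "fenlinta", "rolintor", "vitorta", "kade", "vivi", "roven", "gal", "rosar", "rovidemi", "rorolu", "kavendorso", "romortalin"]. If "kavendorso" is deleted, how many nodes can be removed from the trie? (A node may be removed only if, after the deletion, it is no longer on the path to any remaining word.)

8

After clearing the end-marker at "kavendorso", prune upward until reaching a node still needed by another word.
The suffix "vendorso" (8 nodes) is used only by "kavendorso"; the node for "ka" still has the child "r", so pruning stops there.
Nodes removed: 8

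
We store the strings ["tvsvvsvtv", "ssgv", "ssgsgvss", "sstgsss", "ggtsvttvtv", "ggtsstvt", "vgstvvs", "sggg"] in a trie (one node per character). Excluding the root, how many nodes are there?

47

Count nodes per top-level branch (shared prefixes stored once):
  'g'-branch (ggtsstvt, ggtsvttvtv): 14 nodes
  's'-branch (sggg, ssgsgvss, ssgv, sstgsss): 17 nodes
  't'-branch (tvsvvsvtv): 9 nodes
  'v'-branch (vgstvvs): 7 nodes
Sum: 47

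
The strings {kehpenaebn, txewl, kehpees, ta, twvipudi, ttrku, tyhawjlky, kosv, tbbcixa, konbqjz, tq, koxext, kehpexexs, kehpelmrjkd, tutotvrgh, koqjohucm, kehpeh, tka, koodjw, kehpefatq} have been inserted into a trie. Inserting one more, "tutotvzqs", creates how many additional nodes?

The longest prefix of "tutotvzqs" already in the trie is "tutotv" (length 6).
So 9 − 6 = 3 new nodes.

3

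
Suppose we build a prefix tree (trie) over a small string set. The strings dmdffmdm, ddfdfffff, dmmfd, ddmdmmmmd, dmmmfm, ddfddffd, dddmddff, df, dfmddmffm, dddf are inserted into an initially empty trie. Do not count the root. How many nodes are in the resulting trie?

48

Trace insertions, counting only characters that open a new branch:
  "dmdffmdm" → 8 new (d, m, d, f, f, m, d, m)
  "ddfdfffff" → prefix "d" already present; 8 new (d, f, d, f, f, f, f, f)
  "dmmfd" → prefix "dm" already present; 3 new (m, f, d)
  "ddmdmmmmd" → prefix "dd" already present; 7 new (m, d, m, m, m, m, d)
  "dmmmfm" → prefix "dmm" already present; 3 new (m, f, m)
  "ddfddffd" → prefix "ddfd" already present; 4 new (d, f, f, d)
  "dddmddff" → prefix "dd" already present; 6 new (d, m, d, d, f, f)
  "df" → prefix "d" already present; 1 new (f)
  "dfmddmffm" → prefix "df" already present; 7 new (m, d, d, m, f, f, m)
  "dddf" → prefix "ddd" already present; 1 new (f)
Total nodes = 8 + 8 + 3 + 7 + 3 + 4 + 6 + 1 + 7 + 1 = 48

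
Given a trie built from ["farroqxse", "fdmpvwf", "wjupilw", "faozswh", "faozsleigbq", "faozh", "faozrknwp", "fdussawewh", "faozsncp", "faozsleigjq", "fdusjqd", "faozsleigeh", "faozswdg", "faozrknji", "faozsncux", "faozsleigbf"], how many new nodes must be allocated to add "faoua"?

Walking "faoua" from the root, the first 3 characters ("fao") follow existing edges; "u" is the first miss.
Each of the 2 remaining characters creates one node.

2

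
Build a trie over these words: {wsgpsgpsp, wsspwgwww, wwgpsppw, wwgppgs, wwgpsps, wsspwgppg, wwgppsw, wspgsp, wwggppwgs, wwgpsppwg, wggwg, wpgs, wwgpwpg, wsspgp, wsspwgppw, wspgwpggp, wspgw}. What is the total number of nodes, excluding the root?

61

Count nodes per top-level branch (shared prefixes stored once):
  'w'-branch (wggwg, wpgs, wsgpsgpsp, wspgsp, wspgw, wspgwpggp, wsspgp, wsspwgppg, wsspwgppw, wsspwgwww, wwggppwgs, wwgppgs, wwgppsw, wwgpsppw, wwgpsppwg, wwgpsps, wwgpwpg): 61 nodes
Sum: 61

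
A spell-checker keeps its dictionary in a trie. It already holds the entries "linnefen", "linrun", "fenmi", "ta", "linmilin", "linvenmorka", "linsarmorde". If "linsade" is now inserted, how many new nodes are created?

2

"linsa" is already a path in the trie; the remaining "de" must be added.
So 7 − 5 = 2 new nodes.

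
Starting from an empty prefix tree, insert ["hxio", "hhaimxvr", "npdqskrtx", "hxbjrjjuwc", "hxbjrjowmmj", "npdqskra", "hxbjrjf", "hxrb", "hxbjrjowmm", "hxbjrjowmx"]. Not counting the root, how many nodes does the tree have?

38

Insert word by word; a character creates a node only if that edge doesn't already exist:
  "hxio" → 4 new (h, x, i, o)
  "hhaimxvr" → prefix "h" already present; 7 new (h, a, i, m, x, v, r)
  "npdqskrtx" → 9 new (n, p, d, q, s, k, r, t, x)
  "hxbjrjjuwc" → prefix "hx" already present; 8 new (b, j, r, j, j, u, w, c)
  "hxbjrjowmmj" → prefix "hxbjrj" already present; 5 new (o, w, m, m, j)
  "npdqskra" → prefix "npdqskr" already present; 1 new (a)
  "hxbjrjf" → prefix "hxbjrj" already present; 1 new (f)
  "hxrb" → prefix "hx" already present; 2 new (r, b)
  "hxbjrjowmm" → prefix "hxbjrjowmm" already present; 0 new (none)
  "hxbjrjowmx" → prefix "hxbjrjowm" already present; 1 new (x)
Total nodes = 4 + 7 + 9 + 8 + 5 + 1 + 1 + 2 + 0 + 1 = 38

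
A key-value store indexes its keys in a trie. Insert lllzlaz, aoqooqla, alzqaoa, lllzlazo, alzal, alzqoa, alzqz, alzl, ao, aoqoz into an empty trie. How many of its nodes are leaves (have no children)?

Leaves are exactly the stored words that no other stored word extends.
Those words: "alzal", "alzl", "alzqaoa", "alzqoa", "alzqz", "aoqooqla", "aoqoz", "lllzlazo"
Leaf count: 8

8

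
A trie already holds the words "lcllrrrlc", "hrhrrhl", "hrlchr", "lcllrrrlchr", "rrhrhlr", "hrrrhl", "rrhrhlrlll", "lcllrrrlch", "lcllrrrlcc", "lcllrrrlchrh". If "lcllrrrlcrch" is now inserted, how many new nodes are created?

The longest prefix of "lcllrrrlcrch" already in the trie is "lcllrrrlc" (length 9).
Each of the 3 remaining characters creates one node.

3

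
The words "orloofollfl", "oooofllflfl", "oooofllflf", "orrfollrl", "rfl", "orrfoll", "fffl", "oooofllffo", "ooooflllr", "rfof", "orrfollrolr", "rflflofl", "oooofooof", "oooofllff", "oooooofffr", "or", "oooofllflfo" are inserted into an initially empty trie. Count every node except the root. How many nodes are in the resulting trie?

Count nodes per top-level branch (shared prefixes stored once):
  'f'-branch (fffl): 4 nodes
  'o'-branch (oooofllff, oooofllffo, oooofllflf, oooofllflfl, oooofllflfo, ooooflllr, oooofooof, oooooofffr, or, orloofollfl, orrfoll, orrfollrl, orrfollrolr): 46 nodes
  'r'-branch (rfl, rflflofl, rfof): 10 nodes
Sum: 60

60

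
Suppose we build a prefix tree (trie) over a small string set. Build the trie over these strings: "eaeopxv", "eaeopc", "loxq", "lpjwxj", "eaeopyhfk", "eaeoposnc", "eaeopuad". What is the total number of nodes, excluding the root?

Count nodes per top-level branch (shared prefixes stored once):
  'e'-branch (eaeopc, eaeoposnc, eaeopuad, eaeopxv, eaeopyhfk): 19 nodes
  'l'-branch (loxq, lpjwxj): 9 nodes
Sum: 28

28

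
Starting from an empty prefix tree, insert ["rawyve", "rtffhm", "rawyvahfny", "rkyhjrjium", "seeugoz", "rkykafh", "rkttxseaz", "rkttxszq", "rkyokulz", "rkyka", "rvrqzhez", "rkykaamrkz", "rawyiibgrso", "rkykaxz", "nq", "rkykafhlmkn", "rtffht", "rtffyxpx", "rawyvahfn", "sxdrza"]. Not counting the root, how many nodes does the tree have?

87

Insert word by word; a character creates a node only if that edge doesn't already exist:
  "rawyve" → 6 new (r, a, w, y, v, e)
  "rtffhm" → prefix "r" already present; 5 new (t, f, f, h, m)
  "rawyvahfny" → prefix "rawyv" already present; 5 new (a, h, f, n, y)
  "rkyhjrjium" → prefix "r" already present; 9 new (k, y, h, j, r, j, i, u, m)
  "seeugoz" → 7 new (s, e, e, u, g, o, z)
  "rkykafh" → prefix "rky" already present; 4 new (k, a, f, h)
  "rkttxseaz" → prefix "rk" already present; 7 new (t, t, x, s, e, a, z)
  "rkttxszq" → prefix "rkttxs" already present; 2 new (z, q)
  "rkyokulz" → prefix "rky" already present; 5 new (o, k, u, l, z)
  "rkyka" → prefix "rkyka" already present; 0 new (none)
  "rvrqzhez" → prefix "r" already present; 7 new (v, r, q, z, h, e, z)
  "rkykaamrkz" → prefix "rkyka" already present; 5 new (a, m, r, k, z)
  "rawyiibgrso" → prefix "rawy" already present; 7 new (i, i, b, g, r, s, o)
  "rkykaxz" → prefix "rkyka" already present; 2 new (x, z)
  "nq" → 2 new (n, q)
  "rkykafhlmkn" → prefix "rkykafh" already present; 4 new (l, m, k, n)
  "rtffht" → prefix "rtffh" already present; 1 new (t)
  "rtffyxpx" → prefix "rtff" already present; 4 new (y, x, p, x)
  "rawyvahfn" → prefix "rawyvahfn" already present; 0 new (none)
  "sxdrza" → prefix "s" already present; 5 new (x, d, r, z, a)
Total nodes = 6 + 5 + 5 + 9 + 7 + 4 + 7 + 2 + 5 + 0 + 7 + 5 + 7 + 2 + 2 + 4 + 1 + 4 + 0 + 5 = 87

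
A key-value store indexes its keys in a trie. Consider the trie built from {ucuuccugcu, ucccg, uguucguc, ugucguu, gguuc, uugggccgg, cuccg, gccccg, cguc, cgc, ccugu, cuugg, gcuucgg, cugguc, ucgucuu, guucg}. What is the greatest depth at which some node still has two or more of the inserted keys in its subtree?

The deepest shared node is where two words last agree before diverging.
"ugucguu" and "uguucguc" agree on "ugu" (3 characters) before diverging; nothing deeper is shared.
Longest shared-prefix length: 3

3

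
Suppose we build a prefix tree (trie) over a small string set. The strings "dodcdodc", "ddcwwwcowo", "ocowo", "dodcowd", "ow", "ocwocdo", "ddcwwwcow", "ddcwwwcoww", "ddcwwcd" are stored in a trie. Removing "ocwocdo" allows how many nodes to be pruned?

5

After clearing the end-marker at "ocwocdo", prune upward until reaching a node still needed by another word.
The suffix "wocdo" (5 nodes) is used only by "ocwocdo"; the node for "oc" still has the child "o", so pruning stops there.
Nodes removed: 5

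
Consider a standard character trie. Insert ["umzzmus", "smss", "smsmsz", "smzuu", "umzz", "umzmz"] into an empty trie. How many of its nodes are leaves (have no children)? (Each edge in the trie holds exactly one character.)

5

Leaves are exactly the stored words that no other stored word extends.
Those words: "smsmsz", "smss", "smzuu", "umzmz", "umzzmus"
Leaf count: 5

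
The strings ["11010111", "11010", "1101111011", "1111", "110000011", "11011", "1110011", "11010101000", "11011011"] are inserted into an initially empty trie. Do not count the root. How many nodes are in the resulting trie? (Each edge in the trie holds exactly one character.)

34

Trie structure (* marks end of a word):
(root)
└─ 1
   └─ 1
      ├─ 0
      │  ├─ 0
      │  │  └─ 0
      │  │     └─ 0
      │  │        └─ 0
      │  │           └─ 1
      │  │              └─ 1 *
      │  └─ 1
      │     ├─ 0 *
      │     │  └─ 1
      │     │     ├─ 0
      │     │     │  └─ 1
      │     │     │     └─ 0
      │     │     │        └─ 0
      │     │     │           └─ 0 *
      │     │     └─ 1
      │     │        └─ 1 *
      │     └─ 1 *
      │        ├─ 0
      │        │  └─ 1
      │        │     └─ 1 *
      │        └─ 1
      │           └─ 1
      │              └─ 0
      │                 └─ 1
      │                    └─ 1 *
      └─ 1
         ├─ 0
         │  └─ 0
         │     └─ 1
         │        └─ 1 *
         └─ 1 *
Counting every labelled node above: 34.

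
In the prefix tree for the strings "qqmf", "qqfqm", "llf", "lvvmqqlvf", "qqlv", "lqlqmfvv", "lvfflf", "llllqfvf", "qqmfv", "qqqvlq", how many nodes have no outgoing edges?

9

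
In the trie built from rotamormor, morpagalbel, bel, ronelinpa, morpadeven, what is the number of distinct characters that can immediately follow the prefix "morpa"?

2

The children of the "morpa" node are the distinct next characters among strings starting with "morpa".
Characters that immediately follow "morpa" among the stored strings: {d, g}.
That node has 2 child edges.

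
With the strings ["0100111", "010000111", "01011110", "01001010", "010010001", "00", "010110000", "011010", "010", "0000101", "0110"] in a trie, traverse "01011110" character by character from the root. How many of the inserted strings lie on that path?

Walk "01011110" from the root; an end-of-word marker is hit whenever a stored word is a prefix of "01011110".
Prefixes of the query that are stored words: "010", "01011110"
Count: 2

2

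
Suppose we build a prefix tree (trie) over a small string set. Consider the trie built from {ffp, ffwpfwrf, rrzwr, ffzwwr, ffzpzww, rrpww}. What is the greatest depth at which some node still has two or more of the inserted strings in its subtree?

Look for the deepest trie node that still has at least two words in its subtree.
"ffzpzww" and "ffzwwr" agree on "ffz" (3 characters) before diverging; nothing deeper is shared.
Longest shared-prefix length: 3

3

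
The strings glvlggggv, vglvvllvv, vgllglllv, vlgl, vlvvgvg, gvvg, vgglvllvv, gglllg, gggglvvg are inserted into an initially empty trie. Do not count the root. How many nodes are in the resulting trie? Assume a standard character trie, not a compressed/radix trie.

53

Insert word by word; a character creates a node only if that edge doesn't already exist:
  "glvlggggv" → 9 new (g, l, v, l, g, g, g, g, v)
  "vglvvllvv" → 9 new (v, g, l, v, v, l, l, v, v)
  "vgllglllv" → prefix "vgl" already present; 6 new (l, g, l, l, l, v)
  "vlgl" → prefix "v" already present; 3 new (l, g, l)
  "vlvvgvg" → prefix "vl" already present; 5 new (v, v, g, v, g)
  "gvvg" → prefix "g" already present; 3 new (v, v, g)
  "vgglvllvv" → prefix "vg" already present; 7 new (g, l, v, l, l, v, v)
  "gglllg" → prefix "g" already present; 5 new (g, l, l, l, g)
  "gggglvvg" → prefix "gg" already present; 6 new (g, g, l, v, v, g)
Total nodes = 9 + 9 + 6 + 3 + 5 + 3 + 7 + 5 + 6 = 53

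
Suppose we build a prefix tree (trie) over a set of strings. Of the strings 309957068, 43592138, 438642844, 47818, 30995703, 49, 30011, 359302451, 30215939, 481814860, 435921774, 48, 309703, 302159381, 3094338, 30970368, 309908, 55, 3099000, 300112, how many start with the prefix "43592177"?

1

Walk to "43592177"; the words in its subtree are exactly those with that prefix.
Matches: "435921774"
Count: 1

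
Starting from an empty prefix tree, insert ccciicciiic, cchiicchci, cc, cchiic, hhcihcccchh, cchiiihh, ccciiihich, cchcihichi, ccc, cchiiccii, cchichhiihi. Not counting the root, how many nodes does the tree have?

54

For each word, the new-node count is its length minus the longest prefix already in the trie:
  "ccciicciiic" → 11 new (c, c, c, i, i, c, c, i, i, i, c)
  "cchiicchci" → prefix "cc" already present; 8 new (h, i, i, c, c, h, c, i)
  "cc" → prefix "cc" already present; 0 new (none)
  "cchiic" → prefix "cchiic" already present; 0 new (none)
  "hhcihcccchh" → 11 new (h, h, c, i, h, c, c, c, c, h, h)
  "cchiiihh" → prefix "cchii" already present; 3 new (i, h, h)
  "ccciiihich" → prefix "cccii" already present; 5 new (i, h, i, c, h)
  "cchcihichi" → prefix "cch" already present; 7 new (c, i, h, i, c, h, i)
  "ccc" → prefix "ccc" already present; 0 new (none)
  "cchiiccii" → prefix "cchiicc" already present; 2 new (i, i)
  "cchichhiihi" → prefix "cchi" already present; 7 new (c, h, h, i, i, h, i)
Total nodes = 11 + 8 + 0 + 0 + 11 + 3 + 5 + 7 + 0 + 2 + 7 = 54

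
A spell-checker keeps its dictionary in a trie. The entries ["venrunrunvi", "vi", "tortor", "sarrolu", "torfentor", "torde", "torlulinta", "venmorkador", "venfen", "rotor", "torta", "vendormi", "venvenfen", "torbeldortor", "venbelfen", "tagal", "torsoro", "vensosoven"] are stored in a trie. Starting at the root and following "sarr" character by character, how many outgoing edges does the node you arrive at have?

1

Follow the path "sarr" to its node, then look at its outgoing edges.
Distinct next characters after "sarr": o.
That node has 1 child edge.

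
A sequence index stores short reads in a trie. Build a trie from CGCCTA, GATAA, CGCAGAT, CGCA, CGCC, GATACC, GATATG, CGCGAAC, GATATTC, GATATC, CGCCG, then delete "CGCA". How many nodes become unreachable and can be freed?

A node on "CGCA"'s path can go only if nothing else ends at it or branches off below it.
Every node on "CGCA" is still needed (e.g. by "CGCAGAT"), so nothing is freed.
Nodes removed: 0

0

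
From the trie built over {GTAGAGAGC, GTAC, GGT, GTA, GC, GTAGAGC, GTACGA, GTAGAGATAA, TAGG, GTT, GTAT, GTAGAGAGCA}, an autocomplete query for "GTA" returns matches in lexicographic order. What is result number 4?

GTAGAGAGC

DFS of the "GTA" subtree visits, in order: "GTA", "GTAC", "GTACGA", "GTAGAGAGC", "GTAGAGAGCA", "GTAGAGATAA", "GTAGAGC", "GTAT"
Position 4: GTAGAGAGC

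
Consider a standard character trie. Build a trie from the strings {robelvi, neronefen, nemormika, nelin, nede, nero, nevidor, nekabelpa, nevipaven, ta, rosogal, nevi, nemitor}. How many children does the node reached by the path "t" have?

Walk "t" from the root, arriving at one node.
Characters that immediately follow "t" among the stored strings: {a}.
That node has 1 child edge.

1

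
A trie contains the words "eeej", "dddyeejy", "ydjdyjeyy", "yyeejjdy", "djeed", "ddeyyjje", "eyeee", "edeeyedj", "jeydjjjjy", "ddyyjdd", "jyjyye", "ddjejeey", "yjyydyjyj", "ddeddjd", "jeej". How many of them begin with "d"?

6

Traverse to the node for "d", then collect every word in that subtree.
Matches: "dddyeejy", "ddeddjd", "ddeyyjje", "ddjejeey", "ddyyjdd", "djeed"
Count: 6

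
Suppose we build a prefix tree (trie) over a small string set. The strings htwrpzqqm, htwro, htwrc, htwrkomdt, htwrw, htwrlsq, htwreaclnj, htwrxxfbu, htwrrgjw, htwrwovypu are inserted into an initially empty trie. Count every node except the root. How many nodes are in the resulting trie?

40

Insert word by word; a character creates a node only if that edge doesn't already exist:
  "htwrpzqqm" → 9 new (h, t, w, r, p, z, q, q, m)
  "htwro" → prefix "htwr" already present; 1 new (o)
  "htwrc" → prefix "htwr" already present; 1 new (c)
  "htwrkomdt" → prefix "htwr" already present; 5 new (k, o, m, d, t)
  "htwrw" → prefix "htwr" already present; 1 new (w)
  "htwrlsq" → prefix "htwr" already present; 3 new (l, s, q)
  "htwreaclnj" → prefix "htwr" already present; 6 new (e, a, c, l, n, j)
  "htwrxxfbu" → prefix "htwr" already present; 5 new (x, x, f, b, u)
  "htwrrgjw" → prefix "htwr" already present; 4 new (r, g, j, w)
  "htwrwovypu" → prefix "htwrw" already present; 5 new (o, v, y, p, u)
Total nodes = 9 + 1 + 1 + 5 + 1 + 3 + 6 + 5 + 4 + 5 = 40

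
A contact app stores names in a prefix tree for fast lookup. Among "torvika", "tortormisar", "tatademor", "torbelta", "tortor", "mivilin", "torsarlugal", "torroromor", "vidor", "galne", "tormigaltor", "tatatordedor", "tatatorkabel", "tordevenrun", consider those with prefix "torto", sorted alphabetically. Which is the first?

DFS of the "torto" subtree visits, in order: "tortor", "tortormisar"
The 1st is tortor.

tortor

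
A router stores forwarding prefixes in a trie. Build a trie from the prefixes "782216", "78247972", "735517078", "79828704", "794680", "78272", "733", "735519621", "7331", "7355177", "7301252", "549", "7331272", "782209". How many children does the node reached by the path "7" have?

3

The children of the "7" node are the distinct next characters among strings starting with "7".
Distinct next characters after "7": 3, 8, 9.
That node has 3 child edges.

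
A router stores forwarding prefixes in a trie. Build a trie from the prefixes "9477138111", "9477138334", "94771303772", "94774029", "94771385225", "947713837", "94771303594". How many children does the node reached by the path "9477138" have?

The children of the "9477138" node are the distinct next characters among strings starting with "9477138".
Distinct next characters after "9477138": 1, 3, 5.
That node has 3 child edges.

3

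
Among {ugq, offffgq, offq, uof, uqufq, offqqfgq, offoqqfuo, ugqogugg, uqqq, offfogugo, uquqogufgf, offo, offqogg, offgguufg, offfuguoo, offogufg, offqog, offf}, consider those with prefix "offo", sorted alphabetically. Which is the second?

offogufg

Filter for "offo…" and sort: "offo", "offogufg", "offoqqfuo"
Position 2: offogufg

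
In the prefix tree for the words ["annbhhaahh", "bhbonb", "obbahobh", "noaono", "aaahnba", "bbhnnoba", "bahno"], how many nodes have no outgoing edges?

7

A leaf is a node with no children — equivalently, the end of a word that is not a proper prefix of any other stored word.
Those words: "aaahnba", "annbhhaahh", "bahno", "bbhnnoba", "bhbonb", "noaono", "obbahobh"
Leaf count: 7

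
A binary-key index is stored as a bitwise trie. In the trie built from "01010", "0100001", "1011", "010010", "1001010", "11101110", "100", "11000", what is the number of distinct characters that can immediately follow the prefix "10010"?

The children of the "10010" node are the distinct next characters among strings starting with "10010".
Distinct next characters after "10010": 1.
That node has 1 child edge.

1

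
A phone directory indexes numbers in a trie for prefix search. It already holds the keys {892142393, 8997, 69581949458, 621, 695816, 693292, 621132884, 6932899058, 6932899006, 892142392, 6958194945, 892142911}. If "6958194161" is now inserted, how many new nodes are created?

3

Walking "6958194161" from the root, the first 7 characters ("6958194") follow existing edges; "1" is the first miss.
Each of the 3 remaining characters creates one node.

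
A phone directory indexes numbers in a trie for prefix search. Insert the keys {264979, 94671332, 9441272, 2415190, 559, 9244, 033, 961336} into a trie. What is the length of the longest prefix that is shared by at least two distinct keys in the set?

2

Look for the deepest trie node that still has at least two words in its subtree.
e.g. "9441272" and "94671332" share the prefix "94" of length 2; no pair shares a longer one.
Longest shared-prefix length: 2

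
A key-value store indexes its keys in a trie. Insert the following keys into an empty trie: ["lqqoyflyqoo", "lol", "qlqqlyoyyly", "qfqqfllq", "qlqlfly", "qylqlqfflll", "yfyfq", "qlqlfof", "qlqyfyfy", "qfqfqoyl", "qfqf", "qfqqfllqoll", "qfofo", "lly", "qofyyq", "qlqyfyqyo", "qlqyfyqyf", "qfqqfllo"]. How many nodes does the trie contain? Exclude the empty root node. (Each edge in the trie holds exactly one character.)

80

Count nodes per top-level branch (shared prefixes stored once):
  'l'-branch (lly, lol, lqqoyflyqoo): 15 nodes
  'q'-branch (qfofo, qfqf, qfqfqoyl, qfqqfllo, qfqqfllq, qfqqfllqoll, qlqlfly, qlqlfof, qlqqlyoyyly, qlqyfyfy, qlqyfyqyf, qlqyfyqyo, qofyyq, qylqlqfflll): 60 nodes
  'y'-branch (yfyfq): 5 nodes
Sum: 80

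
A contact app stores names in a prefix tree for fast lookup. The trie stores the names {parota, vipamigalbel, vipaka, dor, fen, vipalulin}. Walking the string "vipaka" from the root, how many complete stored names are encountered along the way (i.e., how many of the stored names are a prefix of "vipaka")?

Walk "vipaka" from the root; an end-of-word marker is hit whenever a stored word is a prefix of "vipaka".
Prefixes of the query that are stored words: "vipaka"
Count: 1

1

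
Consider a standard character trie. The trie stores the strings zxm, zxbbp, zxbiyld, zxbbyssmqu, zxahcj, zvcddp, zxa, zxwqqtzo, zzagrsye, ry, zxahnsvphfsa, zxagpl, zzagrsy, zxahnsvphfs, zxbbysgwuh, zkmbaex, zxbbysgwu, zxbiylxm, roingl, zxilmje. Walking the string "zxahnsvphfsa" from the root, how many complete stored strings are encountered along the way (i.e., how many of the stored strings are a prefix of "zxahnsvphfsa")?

Check each prefix of "zxahnsvphfsa" against the stored set — each match is an end-marker on the path.
Prefixes of the query that are stored words: "zxa", "zxahnsvphfs", "zxahnsvphfsa"
Count: 3

3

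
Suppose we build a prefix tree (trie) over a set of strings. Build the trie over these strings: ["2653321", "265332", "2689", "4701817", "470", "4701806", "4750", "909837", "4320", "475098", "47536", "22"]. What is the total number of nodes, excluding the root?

34

Insert word by word; a character creates a node only if that edge doesn't already exist:
  "2653321" → 7 new (2, 6, 5, 3, 3, 2, 1)
  "265332" → prefix "265332" already present; 0 new (none)
  "2689" → prefix "26" already present; 2 new (8, 9)
  "4701817" → 7 new (4, 7, 0, 1, 8, 1, 7)
  "470" → prefix "470" already present; 0 new (none)
  "4701806" → prefix "47018" already present; 2 new (0, 6)
  "4750" → prefix "47" already present; 2 new (5, 0)
  "909837" → 6 new (9, 0, 9, 8, 3, 7)
  "4320" → prefix "4" already present; 3 new (3, 2, 0)
  "475098" → prefix "4750" already present; 2 new (9, 8)
  "47536" → prefix "475" already present; 2 new (3, 6)
  "22" → prefix "2" already present; 1 new (2)
Total nodes = 7 + 0 + 2 + 7 + 0 + 2 + 2 + 6 + 3 + 2 + 2 + 1 = 34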